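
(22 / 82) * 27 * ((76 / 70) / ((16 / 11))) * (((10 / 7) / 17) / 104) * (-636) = -9869607 / 3551912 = -2.78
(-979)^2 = 958441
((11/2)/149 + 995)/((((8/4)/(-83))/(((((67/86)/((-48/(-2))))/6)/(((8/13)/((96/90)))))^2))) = -18671098000763/5141509862400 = -3.63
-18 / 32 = -9 / 16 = -0.56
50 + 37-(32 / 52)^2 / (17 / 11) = 249247 / 2873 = 86.75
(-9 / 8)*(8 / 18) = -1 / 2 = -0.50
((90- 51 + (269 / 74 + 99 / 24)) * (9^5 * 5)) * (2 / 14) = 4086486045 / 2072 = 1972242.30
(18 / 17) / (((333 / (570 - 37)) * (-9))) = -1066 / 5661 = -0.19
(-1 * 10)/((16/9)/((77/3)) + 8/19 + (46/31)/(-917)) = -17823729/871043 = -20.46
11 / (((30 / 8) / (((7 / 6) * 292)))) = 44968 / 45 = 999.29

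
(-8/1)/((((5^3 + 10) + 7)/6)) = -24/71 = -0.34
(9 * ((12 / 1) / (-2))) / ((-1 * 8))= 27 / 4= 6.75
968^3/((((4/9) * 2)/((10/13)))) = 10204191360/13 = 784937796.92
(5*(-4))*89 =-1780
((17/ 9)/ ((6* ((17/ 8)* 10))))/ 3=2/ 405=0.00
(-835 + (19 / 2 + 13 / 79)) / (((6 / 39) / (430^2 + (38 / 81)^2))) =-514136467808054 / 518319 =-991930582.92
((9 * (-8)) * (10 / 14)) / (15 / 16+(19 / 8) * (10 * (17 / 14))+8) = -5760 / 4231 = -1.36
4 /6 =2 /3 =0.67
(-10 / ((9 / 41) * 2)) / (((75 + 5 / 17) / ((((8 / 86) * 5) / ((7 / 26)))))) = -45305 / 86688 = -0.52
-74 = -74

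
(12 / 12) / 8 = 1 / 8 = 0.12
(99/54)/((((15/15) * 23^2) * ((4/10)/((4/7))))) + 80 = 888775/11109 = 80.00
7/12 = 0.58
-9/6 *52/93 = -26/31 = -0.84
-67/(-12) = 67/12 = 5.58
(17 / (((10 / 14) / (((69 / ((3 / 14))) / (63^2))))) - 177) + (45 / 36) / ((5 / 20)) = -68878 / 405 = -170.07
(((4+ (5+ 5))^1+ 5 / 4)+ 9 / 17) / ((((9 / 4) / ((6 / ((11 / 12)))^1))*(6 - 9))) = -8584 / 561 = -15.30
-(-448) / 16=28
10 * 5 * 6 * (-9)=-2700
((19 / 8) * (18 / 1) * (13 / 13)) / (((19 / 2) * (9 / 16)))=8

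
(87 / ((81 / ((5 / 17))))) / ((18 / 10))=725 / 4131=0.18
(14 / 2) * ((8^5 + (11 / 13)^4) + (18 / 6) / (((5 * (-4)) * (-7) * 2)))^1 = 229379.66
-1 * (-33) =33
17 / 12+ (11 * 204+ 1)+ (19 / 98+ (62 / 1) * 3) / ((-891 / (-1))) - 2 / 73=28640595923 / 12748428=2246.60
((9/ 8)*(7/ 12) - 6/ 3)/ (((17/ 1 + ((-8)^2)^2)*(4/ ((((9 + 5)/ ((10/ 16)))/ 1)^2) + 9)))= -4214/ 116188137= -0.00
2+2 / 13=28 / 13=2.15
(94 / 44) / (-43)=-0.05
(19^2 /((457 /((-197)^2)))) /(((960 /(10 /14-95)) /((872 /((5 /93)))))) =-1562218533843 /31990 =-48834589.99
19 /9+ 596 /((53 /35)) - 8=184931 /477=387.70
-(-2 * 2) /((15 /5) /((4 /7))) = 16 /21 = 0.76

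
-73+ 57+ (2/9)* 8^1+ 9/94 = -11951/846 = -14.13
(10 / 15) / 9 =2 / 27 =0.07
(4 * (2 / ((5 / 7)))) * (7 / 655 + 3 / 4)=27902 / 3275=8.52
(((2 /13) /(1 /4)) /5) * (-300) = -480 /13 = -36.92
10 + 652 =662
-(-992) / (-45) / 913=-992 / 41085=-0.02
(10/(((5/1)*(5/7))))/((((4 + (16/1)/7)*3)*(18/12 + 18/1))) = 49/6435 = 0.01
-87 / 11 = -7.91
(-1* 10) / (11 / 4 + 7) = -40 / 39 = -1.03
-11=-11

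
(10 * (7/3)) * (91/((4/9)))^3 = 6409121355/32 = 200285042.34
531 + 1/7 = 3718/7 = 531.14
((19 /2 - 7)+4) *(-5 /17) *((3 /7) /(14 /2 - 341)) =195 /79492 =0.00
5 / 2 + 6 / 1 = 17 / 2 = 8.50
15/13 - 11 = -128/13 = -9.85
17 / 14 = 1.21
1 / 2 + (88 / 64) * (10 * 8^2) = 880.50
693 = 693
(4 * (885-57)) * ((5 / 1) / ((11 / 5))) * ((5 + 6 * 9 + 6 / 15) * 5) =2235600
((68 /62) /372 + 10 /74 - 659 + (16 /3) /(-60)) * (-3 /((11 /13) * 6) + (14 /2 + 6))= -191894269931 /23467620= -8176.98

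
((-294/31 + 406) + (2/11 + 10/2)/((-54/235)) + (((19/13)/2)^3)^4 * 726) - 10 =55763310143212868590991/146435733997351299072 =380.80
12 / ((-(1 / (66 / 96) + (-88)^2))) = -11 / 7100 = -0.00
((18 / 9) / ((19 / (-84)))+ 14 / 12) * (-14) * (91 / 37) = 557375 / 2109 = 264.28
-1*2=-2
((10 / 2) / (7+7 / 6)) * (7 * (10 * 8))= 2400 / 7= 342.86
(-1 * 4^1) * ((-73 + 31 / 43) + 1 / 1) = 12260 / 43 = 285.12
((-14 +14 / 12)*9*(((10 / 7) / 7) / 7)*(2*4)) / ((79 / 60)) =-79200 / 3871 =-20.46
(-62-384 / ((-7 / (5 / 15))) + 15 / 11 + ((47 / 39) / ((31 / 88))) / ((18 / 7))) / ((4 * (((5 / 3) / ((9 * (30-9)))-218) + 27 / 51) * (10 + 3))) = 1752782739 / 483187814824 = 0.00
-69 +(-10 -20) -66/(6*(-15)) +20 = -1174/15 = -78.27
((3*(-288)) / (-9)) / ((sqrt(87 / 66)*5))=96*sqrt(638) / 145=16.72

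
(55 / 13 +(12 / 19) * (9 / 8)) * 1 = 2441 / 494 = 4.94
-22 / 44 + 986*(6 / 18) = 328.17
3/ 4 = 0.75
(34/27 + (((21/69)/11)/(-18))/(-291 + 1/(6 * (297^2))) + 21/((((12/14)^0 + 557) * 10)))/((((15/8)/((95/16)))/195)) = 18499089371983259/23719220705304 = 779.92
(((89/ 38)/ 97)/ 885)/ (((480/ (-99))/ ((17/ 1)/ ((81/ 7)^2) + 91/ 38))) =-123100439/ 8675229237120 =-0.00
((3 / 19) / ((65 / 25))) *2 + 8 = 2006 / 247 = 8.12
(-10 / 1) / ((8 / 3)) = -15 / 4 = -3.75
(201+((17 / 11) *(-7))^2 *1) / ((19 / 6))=230892 / 2299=100.43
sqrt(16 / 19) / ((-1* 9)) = -4* sqrt(19) / 171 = -0.10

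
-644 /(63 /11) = -1012 /9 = -112.44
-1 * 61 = -61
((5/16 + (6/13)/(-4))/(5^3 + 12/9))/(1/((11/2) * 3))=4059/157664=0.03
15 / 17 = 0.88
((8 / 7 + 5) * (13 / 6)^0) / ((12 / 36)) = 129 / 7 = 18.43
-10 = -10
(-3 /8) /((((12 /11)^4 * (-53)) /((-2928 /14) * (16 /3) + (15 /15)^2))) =-114214441 /20514816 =-5.57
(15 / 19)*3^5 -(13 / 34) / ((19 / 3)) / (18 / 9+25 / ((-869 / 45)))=75935199 / 395998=191.76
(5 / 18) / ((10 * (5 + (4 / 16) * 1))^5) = 16 / 22973068125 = 0.00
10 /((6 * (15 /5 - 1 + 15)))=5 /51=0.10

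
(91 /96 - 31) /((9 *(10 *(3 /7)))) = -4039 /5184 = -0.78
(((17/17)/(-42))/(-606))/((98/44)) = 11/623574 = 0.00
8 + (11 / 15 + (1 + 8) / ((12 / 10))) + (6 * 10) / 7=5209 / 210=24.80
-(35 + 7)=-42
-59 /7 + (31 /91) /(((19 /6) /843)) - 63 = 19.26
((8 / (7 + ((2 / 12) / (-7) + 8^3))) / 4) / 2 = 42 / 21797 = 0.00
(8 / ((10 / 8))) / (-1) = -32 / 5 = -6.40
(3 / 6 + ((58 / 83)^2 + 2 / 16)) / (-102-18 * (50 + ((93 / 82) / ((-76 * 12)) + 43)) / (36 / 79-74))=-0.01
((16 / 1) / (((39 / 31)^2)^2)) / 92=3694084 / 53209143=0.07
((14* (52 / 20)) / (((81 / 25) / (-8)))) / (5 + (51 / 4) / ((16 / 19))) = -465920 / 104409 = -4.46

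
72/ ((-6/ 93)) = -1116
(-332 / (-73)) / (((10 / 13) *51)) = 2158 / 18615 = 0.12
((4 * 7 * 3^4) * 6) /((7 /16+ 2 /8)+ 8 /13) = 2830464 /271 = 10444.52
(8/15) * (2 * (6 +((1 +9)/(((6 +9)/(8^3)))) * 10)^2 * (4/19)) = 2625536.10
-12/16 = -3/4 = -0.75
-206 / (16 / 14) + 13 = -669 / 4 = -167.25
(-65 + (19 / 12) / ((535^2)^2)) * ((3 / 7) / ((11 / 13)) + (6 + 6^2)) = -905406808920023 / 327699002500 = -2762.92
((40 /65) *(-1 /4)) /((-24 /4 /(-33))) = -11 /13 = -0.85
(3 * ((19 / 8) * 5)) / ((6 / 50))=2375 / 8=296.88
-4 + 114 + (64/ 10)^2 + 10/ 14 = 26543/ 175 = 151.67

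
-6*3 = -18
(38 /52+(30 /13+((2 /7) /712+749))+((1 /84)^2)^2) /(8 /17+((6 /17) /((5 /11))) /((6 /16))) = 3682219833973865 /12442402732032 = 295.94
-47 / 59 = -0.80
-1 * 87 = -87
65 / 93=0.70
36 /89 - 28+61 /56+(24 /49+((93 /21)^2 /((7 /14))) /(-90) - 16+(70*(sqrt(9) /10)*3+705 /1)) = 162725849 /224280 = 725.55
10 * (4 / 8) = 5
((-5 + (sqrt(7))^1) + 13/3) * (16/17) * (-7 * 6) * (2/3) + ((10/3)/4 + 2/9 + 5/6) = 2977/153 - 448 * sqrt(7)/17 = -50.27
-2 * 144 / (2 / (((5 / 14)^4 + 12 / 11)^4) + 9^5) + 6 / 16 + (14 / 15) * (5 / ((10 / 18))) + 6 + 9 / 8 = 15.90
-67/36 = -1.86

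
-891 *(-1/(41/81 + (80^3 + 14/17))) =1226907/705025831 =0.00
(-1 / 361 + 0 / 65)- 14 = -5055 / 361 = -14.00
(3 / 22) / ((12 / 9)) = 9 / 88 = 0.10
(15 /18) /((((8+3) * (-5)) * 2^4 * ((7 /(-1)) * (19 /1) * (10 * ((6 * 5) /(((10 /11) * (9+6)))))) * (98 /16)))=1 /18925368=0.00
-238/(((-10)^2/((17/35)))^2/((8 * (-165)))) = 162129/21875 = 7.41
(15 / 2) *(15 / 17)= 225 / 34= 6.62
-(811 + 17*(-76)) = 481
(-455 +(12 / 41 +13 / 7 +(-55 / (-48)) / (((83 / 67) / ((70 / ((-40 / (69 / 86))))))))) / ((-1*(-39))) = -19847938057 / 1704440192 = -11.64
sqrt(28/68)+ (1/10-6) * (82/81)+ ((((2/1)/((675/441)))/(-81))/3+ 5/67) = -7208726/1221075+ sqrt(119)/17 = -5.26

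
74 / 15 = 4.93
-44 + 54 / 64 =-1381 / 32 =-43.16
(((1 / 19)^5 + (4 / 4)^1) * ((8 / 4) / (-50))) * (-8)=792352 / 2476099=0.32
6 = 6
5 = 5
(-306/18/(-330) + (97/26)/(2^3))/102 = 17773/3500640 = 0.01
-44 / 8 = -5.50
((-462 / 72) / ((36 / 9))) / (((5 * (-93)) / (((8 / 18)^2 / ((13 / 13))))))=0.00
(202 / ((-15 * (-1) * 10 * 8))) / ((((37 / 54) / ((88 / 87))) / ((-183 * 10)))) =-2439756 / 5365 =-454.75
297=297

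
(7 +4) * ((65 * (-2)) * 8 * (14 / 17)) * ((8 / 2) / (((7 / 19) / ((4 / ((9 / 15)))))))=-34777600 / 51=-681913.73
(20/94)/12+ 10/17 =2905/4794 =0.61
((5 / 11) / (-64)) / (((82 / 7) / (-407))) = 1295 / 5248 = 0.25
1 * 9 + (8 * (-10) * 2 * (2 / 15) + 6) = -19 / 3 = -6.33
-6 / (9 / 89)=-178 / 3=-59.33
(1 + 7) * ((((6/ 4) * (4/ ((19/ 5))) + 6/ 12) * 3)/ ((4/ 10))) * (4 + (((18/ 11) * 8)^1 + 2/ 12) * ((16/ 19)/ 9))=23361880/ 35739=653.68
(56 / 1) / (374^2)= 14 / 34969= 0.00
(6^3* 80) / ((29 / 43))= 743040 / 29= 25622.07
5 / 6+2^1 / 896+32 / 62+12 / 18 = 28031 / 13888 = 2.02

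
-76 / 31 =-2.45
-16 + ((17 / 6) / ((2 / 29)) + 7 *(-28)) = -2051 / 12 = -170.92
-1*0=0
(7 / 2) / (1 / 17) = 119 / 2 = 59.50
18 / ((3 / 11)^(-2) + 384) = 162 / 3577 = 0.05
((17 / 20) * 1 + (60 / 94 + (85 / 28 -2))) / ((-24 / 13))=-2249 / 1645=-1.37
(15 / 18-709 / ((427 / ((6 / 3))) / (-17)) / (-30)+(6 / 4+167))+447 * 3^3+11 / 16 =418020669 / 34160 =12237.14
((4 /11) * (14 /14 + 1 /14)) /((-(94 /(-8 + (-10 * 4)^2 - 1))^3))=-60409021065 /31977484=-1889.11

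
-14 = -14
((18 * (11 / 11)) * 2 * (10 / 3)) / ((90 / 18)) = 24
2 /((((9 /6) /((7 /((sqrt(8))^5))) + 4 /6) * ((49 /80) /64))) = -15360 /165839 + 4423680 * sqrt(2) /1160873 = 5.30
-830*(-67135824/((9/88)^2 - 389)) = -86303370295296/602467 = -143249954.43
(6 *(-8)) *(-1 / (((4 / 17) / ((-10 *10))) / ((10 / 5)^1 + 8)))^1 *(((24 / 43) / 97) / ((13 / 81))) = -396576000 / 54223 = -7313.80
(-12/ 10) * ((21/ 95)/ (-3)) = 42/ 475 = 0.09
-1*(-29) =29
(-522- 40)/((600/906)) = -42431/50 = -848.62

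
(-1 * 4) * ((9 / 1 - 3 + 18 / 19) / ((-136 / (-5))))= -330 / 323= -1.02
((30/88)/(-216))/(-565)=0.00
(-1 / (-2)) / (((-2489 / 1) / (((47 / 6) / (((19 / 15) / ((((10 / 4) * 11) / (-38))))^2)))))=-10663125 / 20759614016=-0.00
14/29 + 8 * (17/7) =4042/203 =19.91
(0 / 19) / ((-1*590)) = 0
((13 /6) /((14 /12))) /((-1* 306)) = -13 /2142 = -0.01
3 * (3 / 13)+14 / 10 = 136 / 65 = 2.09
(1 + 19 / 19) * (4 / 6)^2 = 8 / 9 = 0.89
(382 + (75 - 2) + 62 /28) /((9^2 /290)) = 928145 /567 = 1636.94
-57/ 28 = -2.04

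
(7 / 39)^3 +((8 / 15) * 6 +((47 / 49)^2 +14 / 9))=4045844144 / 712124595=5.68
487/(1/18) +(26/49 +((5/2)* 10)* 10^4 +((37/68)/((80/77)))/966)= 258766.53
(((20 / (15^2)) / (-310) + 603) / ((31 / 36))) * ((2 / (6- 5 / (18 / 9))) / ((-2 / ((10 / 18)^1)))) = -33647384 / 302715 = -111.15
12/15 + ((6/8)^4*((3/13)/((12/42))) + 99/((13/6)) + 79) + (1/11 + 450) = 210803059/366080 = 575.84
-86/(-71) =1.21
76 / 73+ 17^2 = 21173 / 73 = 290.04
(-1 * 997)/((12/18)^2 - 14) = 8973/122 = 73.55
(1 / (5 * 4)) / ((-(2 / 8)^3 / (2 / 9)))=-32 / 45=-0.71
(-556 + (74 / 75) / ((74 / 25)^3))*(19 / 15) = -173533517 / 246420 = -704.22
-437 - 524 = -961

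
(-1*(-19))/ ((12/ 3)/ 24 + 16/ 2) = 2.33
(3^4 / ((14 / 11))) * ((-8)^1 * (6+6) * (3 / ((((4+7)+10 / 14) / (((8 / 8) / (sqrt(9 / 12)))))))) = -42768 * sqrt(3) / 41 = -1806.74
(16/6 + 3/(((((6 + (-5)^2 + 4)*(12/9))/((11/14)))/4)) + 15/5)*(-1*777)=-319199/70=-4559.99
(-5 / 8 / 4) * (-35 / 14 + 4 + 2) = -35 / 64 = -0.55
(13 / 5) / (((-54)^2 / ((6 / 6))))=13 / 14580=0.00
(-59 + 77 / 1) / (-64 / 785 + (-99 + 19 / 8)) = -37680 / 202439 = -0.19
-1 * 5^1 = -5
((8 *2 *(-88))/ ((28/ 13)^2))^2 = 221176384/ 2401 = 92118.44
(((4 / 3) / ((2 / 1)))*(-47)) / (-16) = 47 / 24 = 1.96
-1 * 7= -7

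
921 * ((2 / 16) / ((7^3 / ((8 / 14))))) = 921 / 4802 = 0.19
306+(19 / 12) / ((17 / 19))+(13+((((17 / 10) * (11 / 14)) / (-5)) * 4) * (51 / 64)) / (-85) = 51681283 / 168000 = 307.63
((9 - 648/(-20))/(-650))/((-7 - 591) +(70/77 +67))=2277/18950750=0.00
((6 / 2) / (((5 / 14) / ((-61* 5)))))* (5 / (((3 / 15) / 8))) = -512400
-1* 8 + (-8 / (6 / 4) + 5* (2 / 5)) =-34 / 3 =-11.33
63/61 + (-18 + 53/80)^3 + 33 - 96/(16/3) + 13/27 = -4380710854141/843264000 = -5194.95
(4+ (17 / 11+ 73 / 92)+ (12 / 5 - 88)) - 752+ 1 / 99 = -3441379 / 4140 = -831.25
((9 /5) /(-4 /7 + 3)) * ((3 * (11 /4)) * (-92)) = -47817 /85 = -562.55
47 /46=1.02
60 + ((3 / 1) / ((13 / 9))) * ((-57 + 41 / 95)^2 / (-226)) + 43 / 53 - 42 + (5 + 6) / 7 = -44389942496 / 4918615975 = -9.02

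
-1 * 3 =-3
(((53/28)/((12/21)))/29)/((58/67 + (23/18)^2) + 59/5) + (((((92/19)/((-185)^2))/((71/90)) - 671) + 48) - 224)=-1407989769921058633/1662341614912060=-846.99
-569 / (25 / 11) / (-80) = 6259 / 2000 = 3.13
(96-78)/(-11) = -18/11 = -1.64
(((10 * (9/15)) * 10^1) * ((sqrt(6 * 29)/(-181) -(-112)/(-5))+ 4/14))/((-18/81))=270 * sqrt(174)/181+ 41796/7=5990.53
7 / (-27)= -7 / 27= -0.26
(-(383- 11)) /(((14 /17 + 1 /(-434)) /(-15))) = 41169240 /6059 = 6794.73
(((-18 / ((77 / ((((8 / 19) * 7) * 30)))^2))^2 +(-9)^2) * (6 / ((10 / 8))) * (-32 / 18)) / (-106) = 26229432547008 / 505627886665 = 51.87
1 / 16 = 0.06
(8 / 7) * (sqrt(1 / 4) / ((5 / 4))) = 16 / 35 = 0.46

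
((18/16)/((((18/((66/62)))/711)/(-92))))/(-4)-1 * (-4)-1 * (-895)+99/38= 1989.61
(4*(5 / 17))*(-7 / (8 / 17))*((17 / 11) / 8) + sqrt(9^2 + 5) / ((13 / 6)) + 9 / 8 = -397 / 176 + 6*sqrt(86) / 13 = 2.02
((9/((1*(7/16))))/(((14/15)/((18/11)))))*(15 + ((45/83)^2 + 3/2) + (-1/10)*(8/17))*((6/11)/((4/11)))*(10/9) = 63545416920/63123907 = 1006.68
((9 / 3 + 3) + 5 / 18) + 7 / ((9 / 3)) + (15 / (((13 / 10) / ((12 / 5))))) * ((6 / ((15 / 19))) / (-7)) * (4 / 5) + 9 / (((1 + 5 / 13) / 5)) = 69854 / 4095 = 17.06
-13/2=-6.50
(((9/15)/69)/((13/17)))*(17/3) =289/4485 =0.06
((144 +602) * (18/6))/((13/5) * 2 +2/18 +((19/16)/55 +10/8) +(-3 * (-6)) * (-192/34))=-60264864/2559893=-23.54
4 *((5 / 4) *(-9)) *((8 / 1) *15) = -5400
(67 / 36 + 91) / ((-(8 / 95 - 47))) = 317585 / 160452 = 1.98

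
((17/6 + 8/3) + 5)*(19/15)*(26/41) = 1729/205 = 8.43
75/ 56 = 1.34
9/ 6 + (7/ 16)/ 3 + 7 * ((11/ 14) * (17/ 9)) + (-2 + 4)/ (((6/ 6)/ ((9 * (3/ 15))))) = 11257/ 720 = 15.63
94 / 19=4.95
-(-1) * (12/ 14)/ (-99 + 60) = -2/ 91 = -0.02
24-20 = 4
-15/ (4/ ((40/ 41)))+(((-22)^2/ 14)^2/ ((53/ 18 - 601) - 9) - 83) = -1945578151/ 21952343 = -88.63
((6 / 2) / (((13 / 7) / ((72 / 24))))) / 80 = 63 / 1040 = 0.06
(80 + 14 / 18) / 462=727 / 4158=0.17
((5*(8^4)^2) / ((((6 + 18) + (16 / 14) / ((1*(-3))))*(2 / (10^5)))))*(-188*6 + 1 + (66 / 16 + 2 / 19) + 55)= -111683862528000000 / 589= -189616065412563.67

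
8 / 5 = 1.60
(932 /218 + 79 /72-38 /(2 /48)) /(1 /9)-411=-7473605 /872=-8570.65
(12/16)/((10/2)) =3/20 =0.15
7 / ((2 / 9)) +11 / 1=85 / 2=42.50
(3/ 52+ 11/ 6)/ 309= 295/ 48204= 0.01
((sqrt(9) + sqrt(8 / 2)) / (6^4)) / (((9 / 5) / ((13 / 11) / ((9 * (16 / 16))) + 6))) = 15175 / 1154736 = 0.01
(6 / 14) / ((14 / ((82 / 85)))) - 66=-274767 / 4165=-65.97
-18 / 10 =-1.80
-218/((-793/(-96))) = -20928/793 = -26.39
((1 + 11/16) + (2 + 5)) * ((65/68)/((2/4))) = 9035/544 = 16.61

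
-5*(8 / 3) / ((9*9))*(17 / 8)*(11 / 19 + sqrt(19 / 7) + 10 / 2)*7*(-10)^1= 850*sqrt(133) / 243 + 630700 / 4617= 176.94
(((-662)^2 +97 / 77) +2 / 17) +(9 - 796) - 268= 572282204 / 1309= 437190.38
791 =791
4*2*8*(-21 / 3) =-448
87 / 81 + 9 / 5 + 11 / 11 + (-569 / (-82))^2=47224387 / 907740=52.02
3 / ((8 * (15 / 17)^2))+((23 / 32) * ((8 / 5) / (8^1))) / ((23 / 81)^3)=8583139 / 1269600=6.76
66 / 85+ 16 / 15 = 94 / 51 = 1.84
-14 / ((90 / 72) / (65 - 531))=26096 / 5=5219.20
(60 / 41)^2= 3600 / 1681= 2.14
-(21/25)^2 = -441/625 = -0.71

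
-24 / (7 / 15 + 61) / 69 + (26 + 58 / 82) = 11607825 / 434723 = 26.70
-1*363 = -363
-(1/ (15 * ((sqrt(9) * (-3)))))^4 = -1/ 332150625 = -0.00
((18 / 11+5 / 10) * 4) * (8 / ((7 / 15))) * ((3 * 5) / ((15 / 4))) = 45120 / 77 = 585.97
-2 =-2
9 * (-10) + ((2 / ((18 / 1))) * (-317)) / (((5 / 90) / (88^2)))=-4909786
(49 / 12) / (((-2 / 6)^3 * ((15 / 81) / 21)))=-250047 / 20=-12502.35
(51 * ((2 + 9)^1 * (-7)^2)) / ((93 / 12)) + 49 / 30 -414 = 2915179 / 930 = 3134.60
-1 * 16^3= -4096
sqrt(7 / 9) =sqrt(7) / 3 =0.88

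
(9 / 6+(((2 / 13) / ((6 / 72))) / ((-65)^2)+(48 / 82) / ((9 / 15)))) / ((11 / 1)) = 11151743 / 49542350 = 0.23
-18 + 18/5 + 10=-22/5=-4.40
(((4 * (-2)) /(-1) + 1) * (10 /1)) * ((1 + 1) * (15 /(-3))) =-900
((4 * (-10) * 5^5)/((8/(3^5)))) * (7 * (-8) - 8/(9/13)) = 256500000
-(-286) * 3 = 858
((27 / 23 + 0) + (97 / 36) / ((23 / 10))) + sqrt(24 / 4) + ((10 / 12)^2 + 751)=sqrt(6) + 208115 / 276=756.49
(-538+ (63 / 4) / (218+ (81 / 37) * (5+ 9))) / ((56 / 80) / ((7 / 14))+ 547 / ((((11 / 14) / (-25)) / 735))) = 217756759 / 5178339033280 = 0.00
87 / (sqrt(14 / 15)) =87*sqrt(210) / 14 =90.05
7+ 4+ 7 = 18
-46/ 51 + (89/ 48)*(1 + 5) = 10.22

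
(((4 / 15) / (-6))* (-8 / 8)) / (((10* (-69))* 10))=-1 / 155250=-0.00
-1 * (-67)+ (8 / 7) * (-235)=-1411 / 7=-201.57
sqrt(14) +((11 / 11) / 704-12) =-8447 / 704 +sqrt(14) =-8.26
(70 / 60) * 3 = 7 / 2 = 3.50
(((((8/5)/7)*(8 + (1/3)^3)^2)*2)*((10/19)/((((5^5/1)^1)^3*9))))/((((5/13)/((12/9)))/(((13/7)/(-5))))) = -20788352/285321807861328125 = -0.00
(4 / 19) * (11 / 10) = 0.23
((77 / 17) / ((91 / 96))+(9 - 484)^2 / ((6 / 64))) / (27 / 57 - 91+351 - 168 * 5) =-4152.83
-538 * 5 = -2690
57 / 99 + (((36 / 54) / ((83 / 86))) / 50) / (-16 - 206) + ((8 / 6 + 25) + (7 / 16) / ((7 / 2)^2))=5734388281 / 212820300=26.94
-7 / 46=-0.15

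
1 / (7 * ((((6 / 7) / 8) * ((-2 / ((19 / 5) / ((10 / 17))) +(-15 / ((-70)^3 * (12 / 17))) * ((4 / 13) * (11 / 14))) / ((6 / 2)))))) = -16130878400 / 1248459599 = -12.92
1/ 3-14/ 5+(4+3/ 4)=137/ 60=2.28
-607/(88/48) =-331.09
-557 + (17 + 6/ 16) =-4317/ 8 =-539.62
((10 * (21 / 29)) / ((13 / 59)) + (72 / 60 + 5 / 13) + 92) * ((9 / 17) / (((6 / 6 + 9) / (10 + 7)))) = 2145213 / 18850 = 113.80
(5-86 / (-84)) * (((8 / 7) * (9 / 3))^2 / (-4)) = -17.70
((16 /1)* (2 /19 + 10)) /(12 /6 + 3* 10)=96 /19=5.05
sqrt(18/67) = 0.52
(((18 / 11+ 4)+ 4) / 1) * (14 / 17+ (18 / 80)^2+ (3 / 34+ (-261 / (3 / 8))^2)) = 4668018.00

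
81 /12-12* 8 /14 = -0.11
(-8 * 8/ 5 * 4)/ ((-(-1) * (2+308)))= -128/ 775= -0.17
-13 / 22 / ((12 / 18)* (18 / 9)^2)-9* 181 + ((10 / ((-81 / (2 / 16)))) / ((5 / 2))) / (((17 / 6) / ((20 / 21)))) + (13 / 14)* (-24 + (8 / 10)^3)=-350114957693 / 212058000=-1651.03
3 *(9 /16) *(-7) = -189 /16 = -11.81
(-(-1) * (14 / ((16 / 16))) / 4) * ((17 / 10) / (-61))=-119 / 1220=-0.10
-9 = -9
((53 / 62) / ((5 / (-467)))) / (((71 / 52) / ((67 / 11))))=-43116242 / 121055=-356.17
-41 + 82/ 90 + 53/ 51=-29873/ 765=-39.05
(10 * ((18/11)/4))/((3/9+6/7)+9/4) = 3780/3179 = 1.19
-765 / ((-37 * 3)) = 255 / 37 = 6.89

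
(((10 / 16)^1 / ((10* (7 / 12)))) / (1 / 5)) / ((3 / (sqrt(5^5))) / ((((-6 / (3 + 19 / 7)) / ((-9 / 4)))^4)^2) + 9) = -23737807549715 / 2403725731602288 + 9380669484375* sqrt(5) / 801241910534096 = 0.02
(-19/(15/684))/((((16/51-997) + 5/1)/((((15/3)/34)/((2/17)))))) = 55233/50576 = 1.09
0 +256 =256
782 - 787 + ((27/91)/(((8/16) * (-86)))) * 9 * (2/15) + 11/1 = 117228/19565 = 5.99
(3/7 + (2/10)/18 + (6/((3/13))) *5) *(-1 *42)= -82177/15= -5478.47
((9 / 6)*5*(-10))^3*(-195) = 82265625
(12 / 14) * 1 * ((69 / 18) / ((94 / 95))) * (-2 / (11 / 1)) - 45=-45.60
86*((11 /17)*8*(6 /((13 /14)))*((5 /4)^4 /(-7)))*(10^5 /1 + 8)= -22173648750 /221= -100333252.26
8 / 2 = 4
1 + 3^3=28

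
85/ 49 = 1.73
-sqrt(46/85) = -sqrt(3910)/85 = -0.74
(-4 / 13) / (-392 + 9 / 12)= 16 / 20345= 0.00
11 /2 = 5.50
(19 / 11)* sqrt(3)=19* sqrt(3) / 11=2.99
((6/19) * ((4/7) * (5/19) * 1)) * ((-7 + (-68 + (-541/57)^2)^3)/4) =3691179652720060/28889040732741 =127.77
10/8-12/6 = -3/4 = -0.75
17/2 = 8.50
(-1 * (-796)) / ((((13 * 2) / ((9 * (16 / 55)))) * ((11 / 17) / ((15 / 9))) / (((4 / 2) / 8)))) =81192 / 1573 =51.62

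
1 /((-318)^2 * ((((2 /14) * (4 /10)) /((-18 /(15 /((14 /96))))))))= -0.00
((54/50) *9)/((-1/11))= -2673/25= -106.92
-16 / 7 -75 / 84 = -89 / 28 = -3.18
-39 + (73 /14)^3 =282001 /2744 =102.77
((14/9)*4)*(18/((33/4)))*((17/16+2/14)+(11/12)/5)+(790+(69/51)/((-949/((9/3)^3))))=6459055411/7985835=808.81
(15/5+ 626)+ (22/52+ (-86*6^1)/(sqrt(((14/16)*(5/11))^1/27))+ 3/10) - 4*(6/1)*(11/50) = 202944/325 - 3096*sqrt(2310)/35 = -3627.02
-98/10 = -49/5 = -9.80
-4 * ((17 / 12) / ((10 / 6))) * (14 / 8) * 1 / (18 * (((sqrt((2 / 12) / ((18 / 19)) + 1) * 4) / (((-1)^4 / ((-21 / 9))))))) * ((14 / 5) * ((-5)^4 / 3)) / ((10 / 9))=1785 * sqrt(381) / 2032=17.15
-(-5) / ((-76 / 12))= -15 / 19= -0.79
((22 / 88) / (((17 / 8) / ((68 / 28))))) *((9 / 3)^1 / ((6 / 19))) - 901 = -6288 / 7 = -898.29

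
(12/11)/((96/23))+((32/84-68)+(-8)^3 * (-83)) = 78408131/1848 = 42428.64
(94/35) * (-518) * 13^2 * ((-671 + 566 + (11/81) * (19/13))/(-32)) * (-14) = 4365931661/405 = 10780078.18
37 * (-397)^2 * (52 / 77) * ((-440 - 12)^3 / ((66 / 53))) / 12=-185518518834834848 / 7623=-24336680943832.46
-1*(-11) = 11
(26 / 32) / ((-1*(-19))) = 13 / 304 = 0.04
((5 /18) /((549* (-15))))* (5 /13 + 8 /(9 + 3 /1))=-41 /1156194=-0.00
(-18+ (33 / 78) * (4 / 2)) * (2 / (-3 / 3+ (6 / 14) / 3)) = 1561 / 39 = 40.03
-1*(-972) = 972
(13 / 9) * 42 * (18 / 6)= 182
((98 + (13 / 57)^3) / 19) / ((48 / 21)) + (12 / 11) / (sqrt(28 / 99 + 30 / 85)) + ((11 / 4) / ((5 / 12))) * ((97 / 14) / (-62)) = 18 * sqrt(200090) / 5885 + 92804675777 / 61084059120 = 2.89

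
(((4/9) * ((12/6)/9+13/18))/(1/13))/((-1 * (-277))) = 442/22437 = 0.02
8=8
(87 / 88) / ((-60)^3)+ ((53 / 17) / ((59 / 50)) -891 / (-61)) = 6686524753693 / 387655488000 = 17.25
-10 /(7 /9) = -90 /7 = -12.86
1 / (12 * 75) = 0.00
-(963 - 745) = -218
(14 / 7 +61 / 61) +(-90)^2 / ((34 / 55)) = 222801 / 17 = 13105.94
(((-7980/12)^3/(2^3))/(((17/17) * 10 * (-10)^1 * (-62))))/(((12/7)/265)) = -21820708175/23808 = -916528.40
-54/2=-27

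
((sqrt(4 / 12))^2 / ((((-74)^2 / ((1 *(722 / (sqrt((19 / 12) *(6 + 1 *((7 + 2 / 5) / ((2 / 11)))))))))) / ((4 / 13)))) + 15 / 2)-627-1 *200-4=-1647 / 2 + 76 *sqrt(266190) / 24933597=-823.50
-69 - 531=-600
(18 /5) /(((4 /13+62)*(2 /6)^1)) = 13 /75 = 0.17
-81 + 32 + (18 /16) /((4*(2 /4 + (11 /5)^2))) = -69701 /1424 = -48.95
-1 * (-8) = 8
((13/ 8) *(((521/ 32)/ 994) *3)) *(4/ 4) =20319/ 254464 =0.08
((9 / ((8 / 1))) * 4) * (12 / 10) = 27 / 5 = 5.40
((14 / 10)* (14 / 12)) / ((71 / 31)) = 1519 / 2130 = 0.71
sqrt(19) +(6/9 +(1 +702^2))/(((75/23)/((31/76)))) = sqrt(19) +1054111321/17100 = 61648.30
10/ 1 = 10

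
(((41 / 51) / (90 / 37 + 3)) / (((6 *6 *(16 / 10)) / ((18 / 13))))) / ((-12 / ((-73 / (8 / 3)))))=553705 / 68230656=0.01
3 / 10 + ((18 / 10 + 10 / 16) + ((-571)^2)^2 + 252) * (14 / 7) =4252109357423 / 20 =212605467871.15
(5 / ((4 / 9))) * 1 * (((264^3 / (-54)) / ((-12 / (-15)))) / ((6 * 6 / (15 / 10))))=-199650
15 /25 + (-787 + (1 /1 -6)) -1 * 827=-8092 /5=-1618.40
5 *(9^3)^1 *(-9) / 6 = -10935 / 2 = -5467.50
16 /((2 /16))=128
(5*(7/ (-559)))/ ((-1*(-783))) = -35/ 437697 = -0.00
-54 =-54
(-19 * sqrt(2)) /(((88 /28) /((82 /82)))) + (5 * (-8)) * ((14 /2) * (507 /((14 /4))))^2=-41127840- 133 * sqrt(2) /22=-41127848.55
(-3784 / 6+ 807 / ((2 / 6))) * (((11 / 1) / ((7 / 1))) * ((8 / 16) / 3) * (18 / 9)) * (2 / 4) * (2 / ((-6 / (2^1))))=-59081 / 189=-312.60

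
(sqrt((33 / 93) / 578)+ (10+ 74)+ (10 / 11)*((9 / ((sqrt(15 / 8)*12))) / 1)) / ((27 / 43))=134.61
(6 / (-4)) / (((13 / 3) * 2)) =-9 / 52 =-0.17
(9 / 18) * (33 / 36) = 11 / 24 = 0.46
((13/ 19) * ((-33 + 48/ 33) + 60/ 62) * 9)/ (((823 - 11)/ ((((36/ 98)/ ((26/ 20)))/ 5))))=-844587/ 64446613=-0.01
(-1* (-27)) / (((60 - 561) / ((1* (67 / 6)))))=-201 / 334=-0.60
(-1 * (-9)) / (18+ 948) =3 / 322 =0.01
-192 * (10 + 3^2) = -3648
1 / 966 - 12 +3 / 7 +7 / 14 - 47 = -28048 / 483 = -58.07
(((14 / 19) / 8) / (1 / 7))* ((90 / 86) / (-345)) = -147 / 75164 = -0.00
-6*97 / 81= -194 / 27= -7.19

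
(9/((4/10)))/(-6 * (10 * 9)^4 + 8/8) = -45/787319998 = -0.00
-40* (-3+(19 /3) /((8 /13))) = -875 /3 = -291.67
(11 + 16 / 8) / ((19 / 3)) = 39 / 19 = 2.05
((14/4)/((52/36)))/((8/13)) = 63/16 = 3.94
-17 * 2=-34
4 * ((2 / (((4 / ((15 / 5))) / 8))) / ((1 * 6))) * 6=48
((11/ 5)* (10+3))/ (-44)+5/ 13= -69/ 260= -0.27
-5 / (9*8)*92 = -115 / 18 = -6.39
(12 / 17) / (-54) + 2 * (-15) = -4592 / 153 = -30.01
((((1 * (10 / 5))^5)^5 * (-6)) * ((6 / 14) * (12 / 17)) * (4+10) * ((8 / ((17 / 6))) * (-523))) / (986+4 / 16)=485193865494528 / 380035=1276708370.27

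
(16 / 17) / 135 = 16 / 2295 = 0.01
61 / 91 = 0.67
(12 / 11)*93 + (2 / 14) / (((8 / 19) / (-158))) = 14737 / 308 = 47.85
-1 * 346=-346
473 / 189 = 2.50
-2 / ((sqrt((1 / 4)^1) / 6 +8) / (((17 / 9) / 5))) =-136 / 1455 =-0.09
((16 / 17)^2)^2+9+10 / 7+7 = 10648314 / 584647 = 18.21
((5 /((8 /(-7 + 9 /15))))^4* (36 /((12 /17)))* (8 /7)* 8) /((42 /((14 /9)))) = 278528 /63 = 4421.08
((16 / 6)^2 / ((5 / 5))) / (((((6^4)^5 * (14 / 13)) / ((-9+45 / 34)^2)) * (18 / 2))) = 10933 / 924551065530925056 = 0.00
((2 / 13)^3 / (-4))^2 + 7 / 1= 33787667 / 4826809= 7.00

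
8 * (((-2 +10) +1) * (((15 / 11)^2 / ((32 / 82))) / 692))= 83025 / 167464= 0.50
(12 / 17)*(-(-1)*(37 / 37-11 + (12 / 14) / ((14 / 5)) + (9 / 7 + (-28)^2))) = 456048 / 833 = 547.48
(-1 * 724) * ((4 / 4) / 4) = -181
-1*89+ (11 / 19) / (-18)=-30449 / 342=-89.03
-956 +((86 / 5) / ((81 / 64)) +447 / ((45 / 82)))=-10358 / 81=-127.88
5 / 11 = 0.45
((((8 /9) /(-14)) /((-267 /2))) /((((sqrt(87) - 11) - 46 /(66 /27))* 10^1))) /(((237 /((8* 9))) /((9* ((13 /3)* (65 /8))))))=-2439008 /14330563107 - 81796* sqrt(87) /14330563107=-0.00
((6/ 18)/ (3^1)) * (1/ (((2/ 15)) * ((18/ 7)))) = 35/ 108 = 0.32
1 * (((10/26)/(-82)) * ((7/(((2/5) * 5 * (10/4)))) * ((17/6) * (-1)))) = 119/6396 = 0.02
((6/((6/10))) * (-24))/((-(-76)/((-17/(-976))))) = -255/4636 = -0.06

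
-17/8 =-2.12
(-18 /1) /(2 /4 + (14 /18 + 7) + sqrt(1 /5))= -241380 /110681 + 5832 * sqrt(5) /110681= -2.06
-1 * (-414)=414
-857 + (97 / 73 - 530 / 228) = -858.00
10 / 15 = 2 / 3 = 0.67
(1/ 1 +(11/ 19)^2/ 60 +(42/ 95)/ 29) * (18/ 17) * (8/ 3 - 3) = -128245/ 355946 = -0.36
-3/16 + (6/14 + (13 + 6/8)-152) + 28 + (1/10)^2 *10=-61549/560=-109.91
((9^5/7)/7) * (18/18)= 59049/49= 1205.08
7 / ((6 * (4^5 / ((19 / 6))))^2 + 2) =2527 / 1358955218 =0.00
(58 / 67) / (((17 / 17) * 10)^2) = 0.01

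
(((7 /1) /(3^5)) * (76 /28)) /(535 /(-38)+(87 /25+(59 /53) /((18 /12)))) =-956650 /120598551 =-0.01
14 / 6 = 7 / 3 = 2.33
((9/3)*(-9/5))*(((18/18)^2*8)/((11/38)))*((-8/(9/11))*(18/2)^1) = 65664/5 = 13132.80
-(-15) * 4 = 60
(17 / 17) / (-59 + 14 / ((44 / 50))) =-11 / 474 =-0.02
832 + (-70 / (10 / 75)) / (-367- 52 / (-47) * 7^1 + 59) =560279 / 672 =833.75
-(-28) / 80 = 7 / 20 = 0.35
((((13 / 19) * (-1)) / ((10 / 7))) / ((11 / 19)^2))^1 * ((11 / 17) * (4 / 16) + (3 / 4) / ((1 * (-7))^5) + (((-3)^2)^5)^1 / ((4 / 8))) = -168753.49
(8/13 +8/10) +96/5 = 268/13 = 20.62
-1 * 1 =-1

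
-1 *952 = -952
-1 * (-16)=16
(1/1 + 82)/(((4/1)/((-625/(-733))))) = 51875/2932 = 17.69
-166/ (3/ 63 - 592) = 3486/ 12431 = 0.28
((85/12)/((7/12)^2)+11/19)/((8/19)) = 19919/392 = 50.81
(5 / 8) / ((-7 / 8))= -5 / 7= -0.71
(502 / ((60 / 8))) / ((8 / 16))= 2008 / 15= 133.87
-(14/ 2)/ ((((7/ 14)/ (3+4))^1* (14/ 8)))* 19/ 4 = -266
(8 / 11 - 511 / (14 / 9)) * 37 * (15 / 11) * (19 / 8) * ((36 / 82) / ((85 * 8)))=-136871991 / 5397568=-25.36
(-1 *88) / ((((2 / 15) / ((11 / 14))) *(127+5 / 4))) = -4840 / 1197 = -4.04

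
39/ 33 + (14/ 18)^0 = 24/ 11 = 2.18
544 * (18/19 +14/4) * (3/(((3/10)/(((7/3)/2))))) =1608880/57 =28225.96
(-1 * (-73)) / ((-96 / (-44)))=803 / 24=33.46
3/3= 1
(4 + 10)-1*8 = 6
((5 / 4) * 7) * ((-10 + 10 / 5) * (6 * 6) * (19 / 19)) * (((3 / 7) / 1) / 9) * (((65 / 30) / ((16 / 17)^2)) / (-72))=18785 / 4608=4.08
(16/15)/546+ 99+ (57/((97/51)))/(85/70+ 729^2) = 15399270083419/155545024635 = 99.00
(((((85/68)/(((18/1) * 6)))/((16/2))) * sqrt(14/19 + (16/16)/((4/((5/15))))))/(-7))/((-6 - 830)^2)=-5 * sqrt(10659)/1927476891648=-0.00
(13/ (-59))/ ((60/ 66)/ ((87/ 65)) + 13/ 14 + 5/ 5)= -174174/ 2061401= -0.08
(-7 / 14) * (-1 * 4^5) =512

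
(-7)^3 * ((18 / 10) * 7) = -21609 / 5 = -4321.80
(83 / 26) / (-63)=-83 / 1638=-0.05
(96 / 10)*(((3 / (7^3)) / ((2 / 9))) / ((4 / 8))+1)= 10.36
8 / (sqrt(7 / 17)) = 8*sqrt(119) / 7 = 12.47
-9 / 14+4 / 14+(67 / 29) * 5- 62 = -20627 / 406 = -50.81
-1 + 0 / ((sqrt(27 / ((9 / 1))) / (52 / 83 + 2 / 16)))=-1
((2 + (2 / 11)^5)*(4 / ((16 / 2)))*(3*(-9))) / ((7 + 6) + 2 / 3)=-1.98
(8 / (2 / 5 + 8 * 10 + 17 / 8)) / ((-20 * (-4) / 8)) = 32 / 3301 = 0.01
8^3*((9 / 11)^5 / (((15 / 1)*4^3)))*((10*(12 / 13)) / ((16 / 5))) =1180980 / 2093663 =0.56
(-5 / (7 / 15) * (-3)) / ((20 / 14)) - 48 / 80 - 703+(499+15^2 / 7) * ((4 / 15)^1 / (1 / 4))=-4811 / 42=-114.55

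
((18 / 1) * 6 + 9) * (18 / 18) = 117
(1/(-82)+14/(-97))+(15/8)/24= -19955/254528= -0.08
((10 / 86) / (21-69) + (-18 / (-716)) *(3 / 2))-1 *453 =-167350531 / 369456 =-452.96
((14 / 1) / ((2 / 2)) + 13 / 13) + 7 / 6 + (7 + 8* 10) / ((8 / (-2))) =-67 / 12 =-5.58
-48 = -48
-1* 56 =-56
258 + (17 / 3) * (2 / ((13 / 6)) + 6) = 3864 / 13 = 297.23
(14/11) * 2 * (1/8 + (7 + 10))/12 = 959/264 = 3.63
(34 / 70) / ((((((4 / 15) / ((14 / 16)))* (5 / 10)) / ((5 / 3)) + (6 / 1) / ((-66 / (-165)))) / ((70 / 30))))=0.08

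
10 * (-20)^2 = 4000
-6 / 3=-2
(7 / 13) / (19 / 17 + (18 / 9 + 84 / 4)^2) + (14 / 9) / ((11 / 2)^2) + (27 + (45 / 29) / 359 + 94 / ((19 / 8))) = 560562742664741 / 8412347567052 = 66.64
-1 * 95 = -95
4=4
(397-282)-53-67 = -5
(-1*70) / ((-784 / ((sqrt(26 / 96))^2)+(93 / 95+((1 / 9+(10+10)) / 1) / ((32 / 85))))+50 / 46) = 572644800 / 23227153619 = 0.02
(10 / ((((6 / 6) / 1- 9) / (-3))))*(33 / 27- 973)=-21865 / 6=-3644.17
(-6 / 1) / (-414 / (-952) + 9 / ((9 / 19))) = -2856 / 9251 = -0.31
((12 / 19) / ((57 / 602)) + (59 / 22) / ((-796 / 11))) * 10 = 19061185 / 287356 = 66.33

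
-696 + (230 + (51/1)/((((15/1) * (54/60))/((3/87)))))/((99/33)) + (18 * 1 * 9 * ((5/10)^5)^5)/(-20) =-162706783008703/262731202560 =-619.29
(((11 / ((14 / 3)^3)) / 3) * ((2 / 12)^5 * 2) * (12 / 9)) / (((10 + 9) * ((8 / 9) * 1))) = 11 / 15015168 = 0.00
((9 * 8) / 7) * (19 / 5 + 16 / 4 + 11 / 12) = 3138 / 35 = 89.66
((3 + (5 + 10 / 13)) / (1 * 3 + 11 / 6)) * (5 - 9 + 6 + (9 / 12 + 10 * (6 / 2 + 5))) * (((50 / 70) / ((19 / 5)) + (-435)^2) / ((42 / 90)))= 1124585160750 / 18473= 60877234.92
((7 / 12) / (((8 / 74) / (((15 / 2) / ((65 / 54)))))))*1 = 33.62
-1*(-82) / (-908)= -41 / 454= -0.09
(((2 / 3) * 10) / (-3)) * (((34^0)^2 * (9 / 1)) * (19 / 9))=-380 / 9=-42.22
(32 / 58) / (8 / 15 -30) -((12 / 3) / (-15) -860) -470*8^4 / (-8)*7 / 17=9608434336 / 96135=99947.31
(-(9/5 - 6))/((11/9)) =189/55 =3.44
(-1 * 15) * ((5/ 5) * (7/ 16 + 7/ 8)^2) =-6615/ 256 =-25.84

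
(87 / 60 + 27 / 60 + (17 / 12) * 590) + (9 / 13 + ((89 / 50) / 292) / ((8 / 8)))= 477403031 / 569400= 838.43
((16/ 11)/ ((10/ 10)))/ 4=4/ 11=0.36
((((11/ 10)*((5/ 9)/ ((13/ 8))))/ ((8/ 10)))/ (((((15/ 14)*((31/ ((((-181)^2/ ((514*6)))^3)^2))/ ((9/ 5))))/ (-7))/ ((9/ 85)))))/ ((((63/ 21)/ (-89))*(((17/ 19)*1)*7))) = 160981967582864803543206894906127/ 1252561671675616876979558400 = 128522.19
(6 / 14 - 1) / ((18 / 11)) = -22 / 63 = -0.35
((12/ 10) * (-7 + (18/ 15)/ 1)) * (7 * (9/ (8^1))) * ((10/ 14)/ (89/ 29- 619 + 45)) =7569/ 110380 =0.07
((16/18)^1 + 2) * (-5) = -130/9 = -14.44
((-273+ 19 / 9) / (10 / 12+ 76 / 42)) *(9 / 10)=-17066 / 185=-92.25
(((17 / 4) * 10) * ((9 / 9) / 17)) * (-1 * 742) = -1855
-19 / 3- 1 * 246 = -757 / 3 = -252.33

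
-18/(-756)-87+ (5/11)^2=-440963/5082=-86.77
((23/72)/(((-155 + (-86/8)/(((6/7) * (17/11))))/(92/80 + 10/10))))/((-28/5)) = 16813/22361136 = 0.00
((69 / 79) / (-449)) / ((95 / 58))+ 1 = 3365743 / 3369745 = 1.00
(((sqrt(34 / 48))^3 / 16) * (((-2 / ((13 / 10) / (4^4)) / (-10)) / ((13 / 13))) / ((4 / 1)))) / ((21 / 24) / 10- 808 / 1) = -340 * sqrt(102) / 7562061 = -0.00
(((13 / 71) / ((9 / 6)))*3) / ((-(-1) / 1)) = 26 / 71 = 0.37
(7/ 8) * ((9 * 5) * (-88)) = -3465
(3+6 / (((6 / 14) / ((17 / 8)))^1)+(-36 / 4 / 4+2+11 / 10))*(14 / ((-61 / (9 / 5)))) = -21168 / 1525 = -13.88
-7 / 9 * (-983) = 6881 / 9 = 764.56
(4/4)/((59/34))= 0.58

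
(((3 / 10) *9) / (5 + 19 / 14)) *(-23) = -9.77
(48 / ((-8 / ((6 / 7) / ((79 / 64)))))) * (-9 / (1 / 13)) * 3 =808704 / 553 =1462.39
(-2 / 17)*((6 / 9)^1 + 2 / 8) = -11 / 102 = -0.11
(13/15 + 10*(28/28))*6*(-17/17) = -326/5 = -65.20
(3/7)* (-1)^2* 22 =66/7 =9.43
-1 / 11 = -0.09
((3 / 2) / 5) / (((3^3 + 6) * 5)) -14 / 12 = -1.16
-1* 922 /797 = -1.16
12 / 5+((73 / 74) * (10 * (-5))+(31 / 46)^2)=-46.47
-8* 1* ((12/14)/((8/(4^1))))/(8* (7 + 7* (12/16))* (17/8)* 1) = -96/5831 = -0.02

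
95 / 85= 19 / 17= 1.12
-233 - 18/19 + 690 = 8665/19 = 456.05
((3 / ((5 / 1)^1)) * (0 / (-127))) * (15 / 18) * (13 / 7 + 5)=0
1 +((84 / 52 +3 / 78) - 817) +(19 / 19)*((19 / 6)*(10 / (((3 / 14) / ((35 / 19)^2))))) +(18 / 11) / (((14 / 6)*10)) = -535446913 / 1711710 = -312.81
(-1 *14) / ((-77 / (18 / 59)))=36 / 649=0.06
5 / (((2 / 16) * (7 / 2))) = 80 / 7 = 11.43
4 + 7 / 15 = 67 / 15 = 4.47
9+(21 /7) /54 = 9.06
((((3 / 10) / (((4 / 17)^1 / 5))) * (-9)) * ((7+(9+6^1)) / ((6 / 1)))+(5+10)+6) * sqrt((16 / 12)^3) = -505 * sqrt(3) / 3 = -291.56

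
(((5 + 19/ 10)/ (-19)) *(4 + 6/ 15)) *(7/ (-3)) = 3.73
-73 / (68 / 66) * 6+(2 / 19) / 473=-64949015 / 152779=-425.12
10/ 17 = 0.59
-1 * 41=-41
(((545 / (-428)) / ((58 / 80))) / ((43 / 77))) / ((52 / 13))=-209825 / 266858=-0.79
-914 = -914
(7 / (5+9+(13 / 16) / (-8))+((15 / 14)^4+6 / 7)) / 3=183061523 / 205026192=0.89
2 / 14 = 1 / 7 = 0.14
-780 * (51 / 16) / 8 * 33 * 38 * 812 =-1265809545 / 4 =-316452386.25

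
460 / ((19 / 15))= 6900 / 19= 363.16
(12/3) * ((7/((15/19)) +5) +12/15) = 176/3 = 58.67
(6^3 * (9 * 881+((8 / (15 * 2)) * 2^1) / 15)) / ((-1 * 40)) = -5352099 / 125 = -42816.79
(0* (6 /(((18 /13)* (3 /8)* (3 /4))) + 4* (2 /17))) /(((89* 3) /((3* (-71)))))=0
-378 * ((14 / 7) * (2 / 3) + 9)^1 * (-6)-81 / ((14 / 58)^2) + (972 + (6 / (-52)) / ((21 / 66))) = 14662092 / 637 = 23017.41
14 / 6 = 7 / 3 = 2.33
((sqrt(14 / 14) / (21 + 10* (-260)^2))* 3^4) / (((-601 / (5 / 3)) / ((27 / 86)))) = -3645 / 34940821406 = -0.00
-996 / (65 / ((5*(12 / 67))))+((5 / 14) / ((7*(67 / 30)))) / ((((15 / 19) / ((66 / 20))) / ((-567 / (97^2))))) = -1575049383 / 114733346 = -13.73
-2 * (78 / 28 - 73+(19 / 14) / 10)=9811 / 70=140.16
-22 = -22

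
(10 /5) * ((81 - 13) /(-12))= -34 /3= -11.33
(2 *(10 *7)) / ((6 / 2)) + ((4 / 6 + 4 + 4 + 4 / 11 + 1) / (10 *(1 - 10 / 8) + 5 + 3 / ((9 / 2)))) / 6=29591 / 627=47.19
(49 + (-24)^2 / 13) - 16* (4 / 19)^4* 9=157600141 / 1694173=93.02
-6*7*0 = 0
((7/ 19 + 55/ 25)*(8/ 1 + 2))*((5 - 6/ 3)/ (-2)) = -732/ 19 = -38.53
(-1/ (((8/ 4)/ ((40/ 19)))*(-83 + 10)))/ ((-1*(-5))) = 4/ 1387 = 0.00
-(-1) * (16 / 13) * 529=651.08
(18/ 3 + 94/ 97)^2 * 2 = 913952/ 9409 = 97.14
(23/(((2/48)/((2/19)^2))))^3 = 10764582912/47045881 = 228.81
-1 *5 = -5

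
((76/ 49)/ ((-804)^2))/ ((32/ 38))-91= -11529475415/ 126697536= -91.00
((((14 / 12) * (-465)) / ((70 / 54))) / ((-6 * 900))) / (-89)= -31 / 35600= -0.00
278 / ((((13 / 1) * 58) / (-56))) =-20.65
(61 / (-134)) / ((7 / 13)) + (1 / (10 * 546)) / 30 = -9278033 / 10974600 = -0.85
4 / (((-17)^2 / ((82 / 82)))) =4 / 289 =0.01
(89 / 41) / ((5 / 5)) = 89 / 41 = 2.17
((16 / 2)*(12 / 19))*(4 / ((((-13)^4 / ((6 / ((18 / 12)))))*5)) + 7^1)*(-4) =-383865984 / 2713295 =-141.48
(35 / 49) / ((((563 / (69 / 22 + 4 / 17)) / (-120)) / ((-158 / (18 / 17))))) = 9961900 / 130053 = 76.60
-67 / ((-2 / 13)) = 871 / 2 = 435.50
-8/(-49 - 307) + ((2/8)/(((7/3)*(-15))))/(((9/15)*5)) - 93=-3475589/37380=-92.98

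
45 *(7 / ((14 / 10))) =225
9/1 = 9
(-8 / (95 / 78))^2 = 43.14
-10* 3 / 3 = -10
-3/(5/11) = -33/5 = -6.60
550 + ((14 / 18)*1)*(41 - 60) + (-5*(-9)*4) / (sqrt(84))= 30*sqrt(21) / 7 + 4817 / 9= 554.86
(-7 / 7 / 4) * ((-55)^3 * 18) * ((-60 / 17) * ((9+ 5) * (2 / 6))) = -209632500 / 17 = -12331323.53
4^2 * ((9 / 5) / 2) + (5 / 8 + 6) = 841 / 40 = 21.02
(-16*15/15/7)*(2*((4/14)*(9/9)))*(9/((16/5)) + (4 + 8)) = -948/49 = -19.35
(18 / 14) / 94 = 9 / 658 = 0.01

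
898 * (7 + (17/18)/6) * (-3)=-347077/18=-19282.06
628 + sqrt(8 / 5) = 2* sqrt(10) / 5 + 628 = 629.26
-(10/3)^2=-100/9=-11.11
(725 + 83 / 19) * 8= 110864 / 19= 5834.95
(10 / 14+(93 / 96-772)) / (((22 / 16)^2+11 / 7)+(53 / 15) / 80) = -25882650 / 117809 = -219.70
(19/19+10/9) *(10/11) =190/99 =1.92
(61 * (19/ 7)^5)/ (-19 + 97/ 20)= -3020840780/ 4756381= -635.11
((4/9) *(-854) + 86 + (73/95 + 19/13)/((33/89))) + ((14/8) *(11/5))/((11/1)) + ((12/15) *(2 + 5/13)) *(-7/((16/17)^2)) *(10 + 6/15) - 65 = -4978375729/9781200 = -508.97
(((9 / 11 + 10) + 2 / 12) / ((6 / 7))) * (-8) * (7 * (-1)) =71050 / 99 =717.68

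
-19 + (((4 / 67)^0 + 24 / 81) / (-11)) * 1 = -5678 / 297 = -19.12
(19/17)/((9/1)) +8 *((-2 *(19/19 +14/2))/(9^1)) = -719/51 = -14.10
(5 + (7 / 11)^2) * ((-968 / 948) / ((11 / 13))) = -5668 / 869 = -6.52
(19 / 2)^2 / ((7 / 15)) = 5415 / 28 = 193.39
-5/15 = -1/3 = -0.33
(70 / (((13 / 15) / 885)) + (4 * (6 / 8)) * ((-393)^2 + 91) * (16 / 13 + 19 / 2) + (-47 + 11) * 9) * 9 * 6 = 272492424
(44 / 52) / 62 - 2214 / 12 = -74348 / 403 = -184.49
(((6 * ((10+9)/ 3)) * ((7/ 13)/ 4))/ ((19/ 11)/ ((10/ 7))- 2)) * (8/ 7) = -8360/ 1131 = -7.39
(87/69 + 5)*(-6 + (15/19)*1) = -14256/437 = -32.62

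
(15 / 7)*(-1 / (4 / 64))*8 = -1920 / 7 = -274.29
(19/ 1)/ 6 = 19/ 6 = 3.17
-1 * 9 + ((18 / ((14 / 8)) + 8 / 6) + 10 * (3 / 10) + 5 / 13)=1639 / 273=6.00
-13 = -13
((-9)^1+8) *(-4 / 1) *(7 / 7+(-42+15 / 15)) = -160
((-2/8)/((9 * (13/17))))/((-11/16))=68/1287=0.05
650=650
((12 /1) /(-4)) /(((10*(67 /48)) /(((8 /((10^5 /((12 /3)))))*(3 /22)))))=-108 /11515625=-0.00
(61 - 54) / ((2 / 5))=17.50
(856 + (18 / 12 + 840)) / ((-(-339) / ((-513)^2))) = 297819585 / 226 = 1317785.77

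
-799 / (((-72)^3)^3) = 799 / 51998697814228992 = 0.00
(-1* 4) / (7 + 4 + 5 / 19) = -38 / 107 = -0.36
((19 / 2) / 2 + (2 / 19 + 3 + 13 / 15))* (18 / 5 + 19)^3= 14346724871 / 142500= 100678.77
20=20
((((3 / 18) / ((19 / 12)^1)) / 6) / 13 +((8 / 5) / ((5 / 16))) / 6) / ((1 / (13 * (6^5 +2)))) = 123149074 / 1425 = 86420.40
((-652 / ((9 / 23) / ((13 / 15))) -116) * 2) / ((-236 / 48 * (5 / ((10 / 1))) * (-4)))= -842432 / 2655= -317.30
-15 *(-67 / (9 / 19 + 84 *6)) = 1273 / 639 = 1.99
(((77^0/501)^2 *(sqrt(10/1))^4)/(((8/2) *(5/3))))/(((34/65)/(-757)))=-246025/2844678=-0.09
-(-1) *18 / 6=3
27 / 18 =3 / 2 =1.50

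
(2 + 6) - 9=-1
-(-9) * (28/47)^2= 7056/2209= 3.19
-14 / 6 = -7 / 3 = -2.33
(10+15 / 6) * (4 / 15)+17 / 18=77 / 18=4.28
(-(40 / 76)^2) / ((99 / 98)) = -9800 / 35739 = -0.27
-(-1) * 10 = 10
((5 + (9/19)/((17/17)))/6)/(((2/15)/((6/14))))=390/133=2.93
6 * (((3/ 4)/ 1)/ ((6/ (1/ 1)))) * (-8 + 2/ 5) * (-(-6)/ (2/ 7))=-1197/ 10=-119.70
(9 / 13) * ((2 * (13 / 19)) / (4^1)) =9 / 38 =0.24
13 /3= 4.33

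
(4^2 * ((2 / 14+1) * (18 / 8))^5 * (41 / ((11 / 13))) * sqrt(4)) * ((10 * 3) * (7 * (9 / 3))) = 2900562462720 / 26411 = 109824030.24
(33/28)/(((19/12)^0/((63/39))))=99/52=1.90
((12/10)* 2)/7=12/35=0.34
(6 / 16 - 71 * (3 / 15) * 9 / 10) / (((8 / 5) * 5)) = -1.55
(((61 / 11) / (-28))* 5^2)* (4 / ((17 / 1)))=-1525 / 1309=-1.17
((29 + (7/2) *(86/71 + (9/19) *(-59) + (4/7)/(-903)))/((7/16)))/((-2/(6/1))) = 1258659016/2842343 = 442.82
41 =41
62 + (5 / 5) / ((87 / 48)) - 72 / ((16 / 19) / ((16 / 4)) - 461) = 15921242 / 253895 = 62.71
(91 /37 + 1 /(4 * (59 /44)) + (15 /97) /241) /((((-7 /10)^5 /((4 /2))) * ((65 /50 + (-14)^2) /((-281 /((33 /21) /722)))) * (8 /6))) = 3736486010721000000 /241747369901443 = 15456.16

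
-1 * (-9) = 9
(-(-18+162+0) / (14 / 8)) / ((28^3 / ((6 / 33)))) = -18 / 26411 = -0.00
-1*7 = -7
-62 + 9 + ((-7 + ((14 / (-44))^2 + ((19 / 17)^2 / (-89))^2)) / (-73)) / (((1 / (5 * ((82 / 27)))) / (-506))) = -11175256584214738 / 14343495722721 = -779.12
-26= -26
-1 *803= -803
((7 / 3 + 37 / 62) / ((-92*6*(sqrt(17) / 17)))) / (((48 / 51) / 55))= -509575*sqrt(17) / 1642752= -1.28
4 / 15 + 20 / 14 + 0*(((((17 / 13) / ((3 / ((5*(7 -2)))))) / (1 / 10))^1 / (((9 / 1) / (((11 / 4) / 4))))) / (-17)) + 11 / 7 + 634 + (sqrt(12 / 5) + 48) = 686.82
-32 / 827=-0.04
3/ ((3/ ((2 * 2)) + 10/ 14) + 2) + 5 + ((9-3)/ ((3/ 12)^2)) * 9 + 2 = 84571/ 97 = 871.87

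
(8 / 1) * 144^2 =165888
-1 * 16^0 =-1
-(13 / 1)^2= -169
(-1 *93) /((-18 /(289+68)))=3689 /2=1844.50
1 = 1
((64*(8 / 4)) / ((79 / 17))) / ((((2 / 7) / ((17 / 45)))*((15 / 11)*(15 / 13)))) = 18514496 / 799875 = 23.15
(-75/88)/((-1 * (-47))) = -75/4136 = -0.02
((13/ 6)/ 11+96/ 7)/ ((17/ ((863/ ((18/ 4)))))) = 5546501/ 35343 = 156.93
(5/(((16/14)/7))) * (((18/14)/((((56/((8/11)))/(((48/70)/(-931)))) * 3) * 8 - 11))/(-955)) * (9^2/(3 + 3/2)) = 7/23665664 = 0.00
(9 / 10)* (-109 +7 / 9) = -487 / 5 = -97.40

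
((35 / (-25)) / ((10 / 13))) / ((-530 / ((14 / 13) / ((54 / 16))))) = 0.00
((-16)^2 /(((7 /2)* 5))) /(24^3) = 1 /945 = 0.00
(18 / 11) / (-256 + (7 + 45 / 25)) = -15 / 2266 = -0.01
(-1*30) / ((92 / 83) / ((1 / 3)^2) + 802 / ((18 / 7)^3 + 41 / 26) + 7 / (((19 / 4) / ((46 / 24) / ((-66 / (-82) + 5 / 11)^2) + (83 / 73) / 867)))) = -160066695947481532800 / 293048361812935810813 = -0.55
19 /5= 3.80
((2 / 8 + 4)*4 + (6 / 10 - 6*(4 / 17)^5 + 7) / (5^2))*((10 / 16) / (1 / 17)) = 3071119971 / 16704200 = 183.85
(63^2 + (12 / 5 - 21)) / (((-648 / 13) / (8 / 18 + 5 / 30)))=-117689 / 2430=-48.43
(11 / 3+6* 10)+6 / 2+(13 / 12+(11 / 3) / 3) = 2483 / 36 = 68.97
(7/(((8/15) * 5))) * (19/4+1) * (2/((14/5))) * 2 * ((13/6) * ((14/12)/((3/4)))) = 10465/144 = 72.67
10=10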